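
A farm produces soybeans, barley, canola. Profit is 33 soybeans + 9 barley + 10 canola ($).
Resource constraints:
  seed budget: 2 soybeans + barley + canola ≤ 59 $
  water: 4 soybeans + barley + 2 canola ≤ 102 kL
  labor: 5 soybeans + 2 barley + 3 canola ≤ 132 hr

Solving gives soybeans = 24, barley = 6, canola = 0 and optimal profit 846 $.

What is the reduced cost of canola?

-7

Check each constraint at x*: seed budget 54/59 (slack 5); water 102/102 (tight); labor 132/132 (tight).
By complementary slackness, y = 0 for the non-binding constraint.
The binding rows give the dual system: 4·y_water + 5·y_labor = 33 and 1·y_water + 2·y_labor = 9.
→ y_water = 7 and y_labor = 1.
Reduced cost of canola: c₃ − yᵀa₃ = 10 − (7·2 + 1·3) = 10 − 17 = -7.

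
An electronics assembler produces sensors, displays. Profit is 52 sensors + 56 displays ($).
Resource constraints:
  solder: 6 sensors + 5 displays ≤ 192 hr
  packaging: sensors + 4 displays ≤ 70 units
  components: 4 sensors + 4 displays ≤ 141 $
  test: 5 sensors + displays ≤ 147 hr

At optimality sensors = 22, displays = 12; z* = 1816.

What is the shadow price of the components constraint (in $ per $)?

At the optimum: solder uses 192 of 192 (binding); packaging uses 70 of 70 (binding); components uses 136 of 141 (slack = 5); test uses 122 of 147 (slack = 25).
Slack constraints have shadow price 0 (complementary slackness).
The binding rows give the dual system: 6·y_solder + 1·y_packaging = 52 and 5·y_solder + 4·y_packaging = 56.
This yields shadow prices y_solder = 8, y_packaging = 4.
Shadow price of components = 0.

0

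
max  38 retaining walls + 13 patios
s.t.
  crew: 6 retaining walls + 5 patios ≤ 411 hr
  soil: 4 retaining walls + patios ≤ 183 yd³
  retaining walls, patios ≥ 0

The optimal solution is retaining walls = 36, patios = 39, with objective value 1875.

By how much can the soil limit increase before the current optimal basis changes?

91

Binding constraints: crew, soil. The basis is B = [[6,5],[4,1]] with det -14.
Per unit increase in soil, x* moves by d = (0.3571, -0.4286).
The basis stays optimal until patios reaches 0; allowable increase = 91 yd³.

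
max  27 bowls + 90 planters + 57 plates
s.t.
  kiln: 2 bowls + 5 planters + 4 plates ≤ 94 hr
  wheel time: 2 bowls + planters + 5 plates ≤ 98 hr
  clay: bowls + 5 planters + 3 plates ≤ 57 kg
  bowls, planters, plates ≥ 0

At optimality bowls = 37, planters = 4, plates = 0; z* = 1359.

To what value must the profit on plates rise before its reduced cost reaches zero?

63

Binding: kiln and clay. Non-binding: wheel time (20 unused).
Slack constraints have shadow price 0 (complementary slackness).
From A_Bᵀ y = c: 2·y_kiln + 1·y_clay = 27; 5·y_kiln + 5·y_clay = 90.
→ y_kiln = 9 and y_clay = 9.
plates enters the basis when its profit ≥ yᵀa₃ = 9·4 + 9·3 = 63.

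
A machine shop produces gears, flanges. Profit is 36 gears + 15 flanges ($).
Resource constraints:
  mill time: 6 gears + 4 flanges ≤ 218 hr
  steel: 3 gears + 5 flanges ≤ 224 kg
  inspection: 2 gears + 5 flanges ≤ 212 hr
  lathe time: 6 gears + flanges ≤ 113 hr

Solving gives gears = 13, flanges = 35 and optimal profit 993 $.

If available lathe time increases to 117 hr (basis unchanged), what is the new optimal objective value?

1005

Check each constraint at x*: mill time 218/218 (tight); steel 214/224 (slack 10); inspection 201/212 (slack 11); lathe time 113/113 (tight).
Since steel, inspection are not tight, their duals are 0.
The binding rows give the dual system: 6·y_mill time + 6·y_lathe time = 36 and 4·y_mill time + 1·y_lathe time = 15.
Solving: y_mill time = 3, y_lathe time = 3.
Δz = y_lathe time·Δb = 3 × (4) = 12, so new z* = 993 + 12 = 1005.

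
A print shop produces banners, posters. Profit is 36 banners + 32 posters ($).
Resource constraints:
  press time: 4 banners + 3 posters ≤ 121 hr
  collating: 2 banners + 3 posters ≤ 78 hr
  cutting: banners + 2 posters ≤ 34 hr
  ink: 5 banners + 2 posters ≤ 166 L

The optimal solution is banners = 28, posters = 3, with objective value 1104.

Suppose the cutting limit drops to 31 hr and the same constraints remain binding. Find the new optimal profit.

1092

At the optimum: press time uses 121 of 121 (binding); collating uses 65 of 78 (slack = 13); cutting uses 34 of 34 (binding); ink uses 146 of 166 (slack = 20).
Since collating, ink are not tight, their duals are 0.
The binding rows give the dual system: 4·y_press time + 1·y_cutting = 36 and 3·y_press time + 2·y_cutting = 32.
This yields shadow prices y_press time = 8, y_cutting = 4.
Δz = y_cutting·Δb = 4 × (-3) = -12, so new z* = 1104 − 12 = 1092.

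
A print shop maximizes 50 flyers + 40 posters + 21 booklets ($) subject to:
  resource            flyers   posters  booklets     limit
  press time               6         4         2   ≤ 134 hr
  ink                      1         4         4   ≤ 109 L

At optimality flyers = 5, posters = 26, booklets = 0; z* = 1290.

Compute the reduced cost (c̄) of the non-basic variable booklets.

-3

Both press time and ink are binding at x*.
The binding rows give the dual system: 6·y_press time + 1·y_ink = 50 and 4·y_press time + 4·y_ink = 40.
→ y_press time = 8 and y_ink = 2.
Reduced cost of booklets: c₃ − yᵀa₃ = 21 − (8·2 + 2·4) = 21 − 24 = -3.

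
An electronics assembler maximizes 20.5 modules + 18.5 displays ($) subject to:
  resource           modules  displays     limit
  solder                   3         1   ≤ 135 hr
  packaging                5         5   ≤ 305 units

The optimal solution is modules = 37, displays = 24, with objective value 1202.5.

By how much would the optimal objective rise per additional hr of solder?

1

Check each constraint at x*: solder 135/135 (tight); packaging 305/305 (tight).
Dual feasibility on the basic columns requires 3·y_solder + 5·y_packaging = 20.5, 1·y_solder + 5·y_packaging = 18.5.
Solving: y_solder = 1, y_packaging = 3.5.
Shadow price of solder = 1.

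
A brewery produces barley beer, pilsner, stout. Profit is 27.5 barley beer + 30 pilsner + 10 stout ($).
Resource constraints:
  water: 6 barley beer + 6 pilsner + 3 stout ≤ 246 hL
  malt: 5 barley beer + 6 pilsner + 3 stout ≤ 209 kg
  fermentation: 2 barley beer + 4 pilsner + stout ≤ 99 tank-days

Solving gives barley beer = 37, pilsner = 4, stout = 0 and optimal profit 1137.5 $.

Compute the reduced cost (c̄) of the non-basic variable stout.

-5

At the optimum: water uses 246 of 246 (binding); malt uses 209 of 209 (binding); fermentation uses 90 of 99 (slack = 9).
Slack constraints have shadow price 0 (complementary slackness).
Dual feasibility on the basic columns requires 6·y_water + 5·y_malt = 27.5, 6·y_water + 6·y_malt = 30.
This yields shadow prices y_water = 2.5, y_malt = 2.5.
Reduced cost of stout: c₃ − yᵀa₃ = 10 − (2.5·3 + 2.5·3) = 10 − 15 = -5.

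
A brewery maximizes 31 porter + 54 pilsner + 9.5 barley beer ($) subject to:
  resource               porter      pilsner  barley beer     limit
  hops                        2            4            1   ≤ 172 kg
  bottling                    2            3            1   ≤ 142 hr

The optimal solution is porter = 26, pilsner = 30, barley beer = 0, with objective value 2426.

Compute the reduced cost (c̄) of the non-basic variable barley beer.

At the optimum: hops uses 172 of 172 (binding); bottling uses 142 of 142 (binding).
From A_Bᵀ y = c: 2·y_hops + 2·y_bottling = 31; 4·y_hops + 3·y_bottling = 54.
This yields shadow prices y_hops = 7.5, y_bottling = 8.
Reduced cost of barley beer: c₃ − yᵀa₃ = 9.5 − (7.5·1 + 8·1) = 9.5 − 15.5 = -6.

-6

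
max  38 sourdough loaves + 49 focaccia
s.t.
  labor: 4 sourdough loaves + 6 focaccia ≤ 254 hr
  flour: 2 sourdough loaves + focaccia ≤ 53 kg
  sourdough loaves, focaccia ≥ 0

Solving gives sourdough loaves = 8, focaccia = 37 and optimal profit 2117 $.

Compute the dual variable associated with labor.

7.5

Both labor and flour are binding at x*.
The binding rows give the dual system: 4·y_labor + 2·y_flour = 38 and 6·y_labor + 1·y_flour = 49.
→ y_labor = 7.5 and y_flour = 4.
Shadow price of labor = 7.5.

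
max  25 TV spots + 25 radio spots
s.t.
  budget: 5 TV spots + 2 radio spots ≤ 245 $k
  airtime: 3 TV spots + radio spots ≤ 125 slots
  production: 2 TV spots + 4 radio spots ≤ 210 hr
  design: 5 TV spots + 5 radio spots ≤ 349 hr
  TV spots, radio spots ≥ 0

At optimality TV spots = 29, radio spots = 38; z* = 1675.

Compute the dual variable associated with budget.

0

Check each constraint at x*: budget 221/245 (slack 24); airtime 125/125 (tight); production 210/210 (tight); design 335/349 (slack 14).
By complementary slackness, y = 0 for the non-binding constraints.
The binding rows give the dual system: 3·y_airtime + 2·y_production = 25 and 1·y_airtime + 4·y_production = 25.
→ y_airtime = 5 and y_production = 5.
Shadow price of budget = 0.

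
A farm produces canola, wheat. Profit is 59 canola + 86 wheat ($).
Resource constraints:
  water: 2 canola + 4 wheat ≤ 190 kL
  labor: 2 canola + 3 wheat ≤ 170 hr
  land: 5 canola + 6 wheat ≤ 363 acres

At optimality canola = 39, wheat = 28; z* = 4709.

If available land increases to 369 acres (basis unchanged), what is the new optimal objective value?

Binding: water and land. Non-binding: labor (8 unused).
Since labor is not tight, its dual is 0.
The binding rows give the dual system: 2·y_water + 5·y_land = 59 and 4·y_water + 6·y_land = 86.
→ y_water = 9.5 and y_land = 8.
Δz = y_land·Δb = 8 × (6) = 48, so new z* = 4709 + 48 = 4757.

4757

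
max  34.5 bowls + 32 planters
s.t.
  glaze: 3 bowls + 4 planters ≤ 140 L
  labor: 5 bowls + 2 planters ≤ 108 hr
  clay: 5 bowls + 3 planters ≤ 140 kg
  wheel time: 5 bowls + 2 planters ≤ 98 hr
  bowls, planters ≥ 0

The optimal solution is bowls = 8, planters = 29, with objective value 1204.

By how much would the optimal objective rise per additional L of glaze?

At the optimum: glaze uses 140 of 140 (binding); labor uses 98 of 108 (slack = 10); clay uses 127 of 140 (slack = 13); wheel time uses 98 of 98 (binding).
By complementary slackness, y = 0 for the non-binding constraints.
Dual feasibility on the basic columns requires 3·y_glaze + 5·y_wheel time = 34.5, 4·y_glaze + 2·y_wheel time = 32.
This yields shadow prices y_glaze = 6.5, y_wheel time = 3.
Shadow price of glaze = 6.5.

6.5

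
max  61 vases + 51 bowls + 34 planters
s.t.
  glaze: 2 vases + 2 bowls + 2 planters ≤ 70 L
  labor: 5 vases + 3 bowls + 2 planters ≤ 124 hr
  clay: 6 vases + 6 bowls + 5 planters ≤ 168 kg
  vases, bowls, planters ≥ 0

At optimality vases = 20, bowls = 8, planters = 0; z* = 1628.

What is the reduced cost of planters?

-6

Binding: labor and clay. Non-binding: glaze (14 unused).
Slack constraints have shadow price 0 (complementary slackness).
Dual feasibility on the basic columns requires 5·y_labor + 6·y_clay = 61, 3·y_labor + 6·y_clay = 51.
This yields shadow prices y_labor = 5, y_clay = 6.
Reduced cost of planters: c₃ − yᵀa₃ = 34 − (5·2 + 6·5) = 34 − 40 = -6.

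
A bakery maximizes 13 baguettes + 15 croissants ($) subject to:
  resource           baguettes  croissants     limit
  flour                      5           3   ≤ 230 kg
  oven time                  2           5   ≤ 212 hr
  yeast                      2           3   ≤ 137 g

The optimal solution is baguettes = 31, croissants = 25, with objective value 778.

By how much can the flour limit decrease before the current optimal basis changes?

56.25

Binding constraints: flour, yeast. The basis is B = [[5,3],[2,3]] with det 9.
Per unit decrease in flour, x* moves by d = (-0.3333, 0.2222).
The basis stays optimal until oven time becomes binding; allowable decrease = 56.25 kg.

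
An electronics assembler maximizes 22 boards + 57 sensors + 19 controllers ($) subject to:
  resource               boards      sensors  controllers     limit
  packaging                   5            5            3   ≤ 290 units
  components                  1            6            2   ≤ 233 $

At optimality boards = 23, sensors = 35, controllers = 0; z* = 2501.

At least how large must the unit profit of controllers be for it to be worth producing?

23

Both packaging and components are binding at x*.
The binding rows give the dual system: 5·y_packaging + 1·y_components = 22 and 5·y_packaging + 6·y_components = 57.
Solving: y_packaging = 3, y_components = 7.
controllers enters the basis when its profit ≥ yᵀa₃ = 3·3 + 7·2 = 23.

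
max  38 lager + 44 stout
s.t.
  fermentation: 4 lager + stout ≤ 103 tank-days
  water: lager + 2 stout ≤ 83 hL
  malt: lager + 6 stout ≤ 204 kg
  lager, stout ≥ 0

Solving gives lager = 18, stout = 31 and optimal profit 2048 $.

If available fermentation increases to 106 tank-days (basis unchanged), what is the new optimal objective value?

2072

Check each constraint at x*: fermentation 103/103 (tight); water 80/83 (slack 3); malt 204/204 (tight).
By complementary slackness, y = 0 for the non-binding constraint.
From A_Bᵀ y = c: 4·y_fermentation + 1·y_malt = 38; 1·y_fermentation + 6·y_malt = 44.
Solving: y_fermentation = 8, y_malt = 6.
Δz = y_fermentation·Δb = 8 × (3) = 24, so new z* = 2048 + 24 = 2072.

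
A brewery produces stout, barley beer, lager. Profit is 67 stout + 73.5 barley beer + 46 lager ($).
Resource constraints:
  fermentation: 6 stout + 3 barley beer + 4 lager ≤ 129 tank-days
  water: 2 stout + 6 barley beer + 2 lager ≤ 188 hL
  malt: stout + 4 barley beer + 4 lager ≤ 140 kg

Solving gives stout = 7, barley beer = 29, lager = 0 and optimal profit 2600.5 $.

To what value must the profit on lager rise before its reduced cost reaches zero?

50

Check each constraint at x*: fermentation 129/129 (tight); water 188/188 (tight); malt 123/140 (slack 17).
Slack constraints have shadow price 0 (complementary slackness).
Dual feasibility on the basic columns requires 6·y_fermentation + 2·y_water = 67, 3·y_fermentation + 6·y_water = 73.5.
Solving: y_fermentation = 8.5, y_water = 8.
lager enters the basis when its profit ≥ yᵀa₃ = 8.5·4 + 8·2 = 50.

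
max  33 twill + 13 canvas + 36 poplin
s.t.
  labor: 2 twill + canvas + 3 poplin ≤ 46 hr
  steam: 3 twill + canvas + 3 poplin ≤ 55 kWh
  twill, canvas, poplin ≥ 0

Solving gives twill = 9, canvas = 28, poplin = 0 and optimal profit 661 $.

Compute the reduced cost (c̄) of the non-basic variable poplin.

-3

Check each constraint at x*: labor 46/46 (tight); steam 55/55 (tight).
The binding rows give the dual system: 2·y_labor + 3·y_steam = 33 and 1·y_labor + 1·y_steam = 13.
→ y_labor = 6 and y_steam = 7.
Reduced cost of poplin: c₃ − yᵀa₃ = 36 − (6·3 + 7·3) = 36 − 39 = -3.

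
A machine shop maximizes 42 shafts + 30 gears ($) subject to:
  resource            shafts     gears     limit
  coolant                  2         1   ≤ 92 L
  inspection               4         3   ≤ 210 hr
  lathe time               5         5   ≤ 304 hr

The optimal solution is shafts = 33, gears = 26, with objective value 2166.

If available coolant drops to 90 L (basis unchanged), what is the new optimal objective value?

2160

At the optimum: coolant uses 92 of 92 (binding); inspection uses 210 of 210 (binding); lathe time uses 295 of 304 (slack = 9).
Since lathe time is not tight, its dual is 0.
Dual feasibility on the basic columns requires 2·y_coolant + 4·y_inspection = 42, 1·y_coolant + 3·y_inspection = 30.
→ y_coolant = 3 and y_inspection = 9.
Δz = y_coolant·Δb = 3 × (-2) = -6, so new z* = 2166 − 6 = 2160.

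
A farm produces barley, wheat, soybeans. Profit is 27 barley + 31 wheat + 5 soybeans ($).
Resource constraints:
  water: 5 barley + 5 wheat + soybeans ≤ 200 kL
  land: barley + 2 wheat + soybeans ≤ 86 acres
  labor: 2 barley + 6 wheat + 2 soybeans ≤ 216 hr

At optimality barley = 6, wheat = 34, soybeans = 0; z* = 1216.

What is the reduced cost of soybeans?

Check each constraint at x*: water 200/200 (tight); land 74/86 (slack 12); labor 216/216 (tight).
Slack constraints have shadow price 0 (complementary slackness).
Dual feasibility on the basic columns requires 5·y_water + 2·y_labor = 27, 5·y_water + 6·y_labor = 31.
Solving: y_water = 5, y_labor = 1.
Reduced cost of soybeans: c₃ − yᵀa₃ = 5 − (5·1 + 1·2) = 5 − 7 = -2.

-2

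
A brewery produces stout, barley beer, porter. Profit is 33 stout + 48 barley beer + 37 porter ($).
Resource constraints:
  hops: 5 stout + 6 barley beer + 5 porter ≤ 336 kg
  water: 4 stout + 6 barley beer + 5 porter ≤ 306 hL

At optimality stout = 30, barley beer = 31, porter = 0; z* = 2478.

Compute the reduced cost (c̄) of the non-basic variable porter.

Both hops and water are binding at x*.
The binding rows give the dual system: 5·y_hops + 4·y_water = 33 and 6·y_hops + 6·y_water = 48.
Solving: y_hops = 1, y_water = 7.
Reduced cost of porter: c₃ − yᵀa₃ = 37 − (1·5 + 7·5) = 37 − 40 = -3.

-3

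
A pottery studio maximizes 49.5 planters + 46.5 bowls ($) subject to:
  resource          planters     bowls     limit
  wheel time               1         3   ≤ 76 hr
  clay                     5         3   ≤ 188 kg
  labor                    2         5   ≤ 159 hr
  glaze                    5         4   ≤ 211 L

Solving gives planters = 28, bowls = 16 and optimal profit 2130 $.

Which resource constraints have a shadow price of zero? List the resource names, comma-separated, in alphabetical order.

wheel time: 76/76 (binding)
clay: 188/188 (binding)
labor: 136/159 (slack 23)
glaze: 204/211 (slack 7)
By complementary slackness, a constraint with positive slack has shadow price 0 → glaze, labor.

glaze, labor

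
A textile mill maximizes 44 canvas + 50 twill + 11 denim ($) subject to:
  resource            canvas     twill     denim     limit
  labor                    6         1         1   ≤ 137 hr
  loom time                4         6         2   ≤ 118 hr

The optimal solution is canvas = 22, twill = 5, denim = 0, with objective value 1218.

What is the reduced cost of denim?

Check each constraint at x*: labor 137/137 (tight); loom time 118/118 (tight).
Dual feasibility on the basic columns requires 6·y_labor + 4·y_loom time = 44, 1·y_labor + 6·y_loom time = 50.
Solving: y_labor = 2, y_loom time = 8.
Reduced cost of denim: c₃ − yᵀa₃ = 11 − (2·1 + 8·2) = 11 − 18 = -7.

-7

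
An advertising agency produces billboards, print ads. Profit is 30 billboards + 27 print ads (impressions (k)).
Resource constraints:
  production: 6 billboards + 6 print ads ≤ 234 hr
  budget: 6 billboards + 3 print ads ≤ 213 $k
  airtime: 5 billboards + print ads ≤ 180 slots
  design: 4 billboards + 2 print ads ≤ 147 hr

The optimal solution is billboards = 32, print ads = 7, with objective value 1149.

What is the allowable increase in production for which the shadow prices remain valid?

Binding constraints: production, budget. The basis is B = [[6,6],[6,3]] with det -18.
Per unit increase in production, x* moves by d = (-0.1667, 0.3333).
The basis stays optimal until billboards reaches 0; allowable increase = 192 hr.

192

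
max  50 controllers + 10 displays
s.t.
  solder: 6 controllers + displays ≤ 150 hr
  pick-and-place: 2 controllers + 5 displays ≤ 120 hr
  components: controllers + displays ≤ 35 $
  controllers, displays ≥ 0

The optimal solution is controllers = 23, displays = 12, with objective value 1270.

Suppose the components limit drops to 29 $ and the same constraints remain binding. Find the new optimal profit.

1258

At the optimum: solder uses 150 of 150 (binding); pick-and-place uses 106 of 120 (slack = 14); components uses 35 of 35 (binding).
By complementary slackness, y = 0 for the non-binding constraint.
The binding rows give the dual system: 6·y_solder + 1·y_components = 50 and 1·y_solder + 1·y_components = 10.
→ y_solder = 8 and y_components = 2.
Δz = y_components·Δb = 2 × (-6) = -12, so new z* = 1270 − 12 = 1258.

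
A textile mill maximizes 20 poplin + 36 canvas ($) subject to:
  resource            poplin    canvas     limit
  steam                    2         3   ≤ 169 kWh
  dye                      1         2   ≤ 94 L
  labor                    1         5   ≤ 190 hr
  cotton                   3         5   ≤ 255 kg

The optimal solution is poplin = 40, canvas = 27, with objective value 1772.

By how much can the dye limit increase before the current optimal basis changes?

1.5

Binding constraints: dye, cotton. The basis is B = [[1,2],[3,5]] with det -1.
Per unit increase in dye, x* moves by d = (-5, 3).
The basis stays optimal until labor becomes binding; allowable increase = 1.5 L.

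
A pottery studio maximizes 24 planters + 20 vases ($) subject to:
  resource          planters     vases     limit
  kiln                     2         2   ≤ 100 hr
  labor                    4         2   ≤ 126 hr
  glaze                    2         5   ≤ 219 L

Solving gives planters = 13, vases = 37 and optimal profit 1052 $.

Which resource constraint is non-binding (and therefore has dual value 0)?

glaze

kiln: 100/100 (binding)
labor: 126/126 (binding)
glaze: 211/219 (slack 8)
By complementary slackness, a constraint with positive slack has shadow price 0 → glaze.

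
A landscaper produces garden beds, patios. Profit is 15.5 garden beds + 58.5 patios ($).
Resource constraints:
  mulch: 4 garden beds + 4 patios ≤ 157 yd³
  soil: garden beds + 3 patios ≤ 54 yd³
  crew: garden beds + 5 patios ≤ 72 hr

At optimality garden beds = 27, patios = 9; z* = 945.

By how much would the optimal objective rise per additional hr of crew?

6

At the optimum: mulch uses 144 of 157 (slack = 13); soil uses 54 of 54 (binding); crew uses 72 of 72 (binding).
Slack constraints have shadow price 0 (complementary slackness).
From A_Bᵀ y = c: 1·y_soil + 1·y_crew = 15.5; 3·y_soil + 5·y_crew = 58.5.
This yields shadow prices y_soil = 9.5, y_crew = 6.
Shadow price of crew = 6.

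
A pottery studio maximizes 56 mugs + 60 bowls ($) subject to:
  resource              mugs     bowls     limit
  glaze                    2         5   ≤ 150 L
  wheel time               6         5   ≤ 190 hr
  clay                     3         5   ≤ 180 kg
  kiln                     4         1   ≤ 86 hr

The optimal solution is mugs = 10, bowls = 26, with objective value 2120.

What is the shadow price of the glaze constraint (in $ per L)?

At the optimum: glaze uses 150 of 150 (binding); wheel time uses 190 of 190 (binding); clay uses 160 of 180 (slack = 20); kiln uses 66 of 86 (slack = 20).
Slack constraints have shadow price 0 (complementary slackness).
From A_Bᵀ y = c: 2·y_glaze + 6·y_wheel time = 56; 5·y_glaze + 5·y_wheel time = 60.
→ y_glaze = 4 and y_wheel time = 8.
Shadow price of glaze = 4.

4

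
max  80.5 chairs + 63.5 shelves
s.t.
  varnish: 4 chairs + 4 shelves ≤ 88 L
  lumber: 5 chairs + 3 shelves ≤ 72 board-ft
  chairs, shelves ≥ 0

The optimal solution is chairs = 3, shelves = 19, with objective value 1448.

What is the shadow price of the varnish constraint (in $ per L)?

9.5

Both varnish and lumber are binding at x*.
Dual feasibility on the basic columns requires 4·y_varnish + 5·y_lumber = 80.5, 4·y_varnish + 3·y_lumber = 63.5.
Solving: y_varnish = 9.5, y_lumber = 8.5.
Shadow price of varnish = 9.5.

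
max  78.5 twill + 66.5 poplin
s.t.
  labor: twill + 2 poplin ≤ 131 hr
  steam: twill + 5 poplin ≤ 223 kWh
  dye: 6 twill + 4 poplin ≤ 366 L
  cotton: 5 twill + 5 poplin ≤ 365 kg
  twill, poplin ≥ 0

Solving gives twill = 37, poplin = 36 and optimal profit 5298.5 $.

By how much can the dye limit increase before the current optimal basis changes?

72

Binding constraints: dye, cotton. The basis is B = [[6,4],[5,5]] with det 10.
Per unit increase in dye, x* moves by d = (0.5, -0.5).
The basis stays optimal until poplin reaches 0; allowable increase = 72 L.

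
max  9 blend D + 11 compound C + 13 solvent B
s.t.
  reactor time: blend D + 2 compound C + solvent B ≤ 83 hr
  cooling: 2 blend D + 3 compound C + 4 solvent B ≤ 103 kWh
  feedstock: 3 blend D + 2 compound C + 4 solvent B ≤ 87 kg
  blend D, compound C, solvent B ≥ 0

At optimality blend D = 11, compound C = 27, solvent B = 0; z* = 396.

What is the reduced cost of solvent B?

Binding: cooling and feedstock. Non-binding: reactor time (18 unused).
Slack constraints have shadow price 0 (complementary slackness).
Dual feasibility on the basic columns requires 2·y_cooling + 3·y_feedstock = 9, 3·y_cooling + 2·y_feedstock = 11.
→ y_cooling = 3 and y_feedstock = 1.
Reduced cost of solvent B: c₃ − yᵀa₃ = 13 − (3·4 + 1·4) = 13 − 16 = -3.

-3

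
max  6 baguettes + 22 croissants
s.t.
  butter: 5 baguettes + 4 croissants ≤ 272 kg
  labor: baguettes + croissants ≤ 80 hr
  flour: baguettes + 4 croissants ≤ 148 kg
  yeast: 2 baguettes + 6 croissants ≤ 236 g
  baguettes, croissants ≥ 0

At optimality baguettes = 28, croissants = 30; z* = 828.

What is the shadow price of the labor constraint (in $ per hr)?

0

Check each constraint at x*: butter 260/272 (slack 12); labor 58/80 (slack 22); flour 148/148 (tight); yeast 236/236 (tight).
By complementary slackness, y = 0 for the non-binding constraints.
Dual feasibility on the basic columns requires 1·y_flour + 2·y_yeast = 6, 4·y_flour + 6·y_yeast = 22.
Solving: y_flour = 4, y_yeast = 1.
Shadow price of labor = 0.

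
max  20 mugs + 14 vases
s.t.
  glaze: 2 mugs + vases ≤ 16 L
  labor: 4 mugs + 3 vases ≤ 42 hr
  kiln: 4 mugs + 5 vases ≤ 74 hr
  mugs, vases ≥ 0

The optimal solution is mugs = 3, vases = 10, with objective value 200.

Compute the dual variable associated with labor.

At the optimum: glaze uses 16 of 16 (binding); labor uses 42 of 42 (binding); kiln uses 62 of 74 (slack = 12).
Since kiln is not tight, its dual is 0.
Dual feasibility on the basic columns requires 2·y_glaze + 4·y_labor = 20, 1·y_glaze + 3·y_labor = 14.
Solving: y_glaze = 2, y_labor = 4.
Shadow price of labor = 4.

4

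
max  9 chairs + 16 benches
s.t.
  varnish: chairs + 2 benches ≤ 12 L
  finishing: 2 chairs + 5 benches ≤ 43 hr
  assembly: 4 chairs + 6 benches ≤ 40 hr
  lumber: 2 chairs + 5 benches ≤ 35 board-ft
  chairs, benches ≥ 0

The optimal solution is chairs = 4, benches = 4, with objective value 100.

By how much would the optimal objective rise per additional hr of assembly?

At the optimum: varnish uses 12 of 12 (binding); finishing uses 28 of 43 (slack = 15); assembly uses 40 of 40 (binding); lumber uses 28 of 35 (slack = 7).
By complementary slackness, y = 0 for the non-binding constraints.
Dual feasibility on the basic columns requires 1·y_varnish + 4·y_assembly = 9, 2·y_varnish + 6·y_assembly = 16.
Solving: y_varnish = 5, y_assembly = 1.
Shadow price of assembly = 1.

1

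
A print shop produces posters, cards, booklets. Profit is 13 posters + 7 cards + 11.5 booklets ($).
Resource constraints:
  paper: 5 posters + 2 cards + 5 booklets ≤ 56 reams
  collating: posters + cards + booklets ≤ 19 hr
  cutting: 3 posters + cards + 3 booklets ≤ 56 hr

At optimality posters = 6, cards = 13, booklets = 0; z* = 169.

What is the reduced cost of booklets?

At the optimum: paper uses 56 of 56 (binding); collating uses 19 of 19 (binding); cutting uses 31 of 56 (slack = 25).
Since cutting is not tight, its dual is 0.
The binding rows give the dual system: 5·y_paper + 1·y_collating = 13 and 2·y_paper + 1·y_collating = 7.
This yields shadow prices y_paper = 2, y_collating = 3.
Reduced cost of booklets: c₃ − yᵀa₃ = 11.5 − (2·5 + 3·1) = 11.5 − 13 = -1.5.

-1.5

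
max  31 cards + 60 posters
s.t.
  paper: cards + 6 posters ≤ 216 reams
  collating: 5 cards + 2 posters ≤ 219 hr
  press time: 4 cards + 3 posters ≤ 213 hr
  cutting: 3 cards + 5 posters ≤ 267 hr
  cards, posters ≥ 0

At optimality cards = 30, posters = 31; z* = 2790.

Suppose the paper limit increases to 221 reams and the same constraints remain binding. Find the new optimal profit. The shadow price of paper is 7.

Δb = 5, so new z* = 2790 + (7)·(5) = 2790 + 35 = 2825.

2825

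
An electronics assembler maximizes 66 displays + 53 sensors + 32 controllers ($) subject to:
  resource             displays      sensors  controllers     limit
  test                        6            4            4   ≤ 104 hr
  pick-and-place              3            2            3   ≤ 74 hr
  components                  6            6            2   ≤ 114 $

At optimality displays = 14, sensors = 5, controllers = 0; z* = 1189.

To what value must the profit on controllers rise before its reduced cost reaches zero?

35

At the optimum: test uses 104 of 104 (binding); pick-and-place uses 52 of 74 (slack = 22); components uses 114 of 114 (binding).
Since pick-and-place is not tight, its dual is 0.
From A_Bᵀ y = c: 6·y_test + 6·y_components = 66; 4·y_test + 6·y_components = 53.
→ y_test = 6.5 and y_components = 4.5.
controllers enters the basis when its profit ≥ yᵀa₃ = 6.5·4 + 4.5·2 = 35.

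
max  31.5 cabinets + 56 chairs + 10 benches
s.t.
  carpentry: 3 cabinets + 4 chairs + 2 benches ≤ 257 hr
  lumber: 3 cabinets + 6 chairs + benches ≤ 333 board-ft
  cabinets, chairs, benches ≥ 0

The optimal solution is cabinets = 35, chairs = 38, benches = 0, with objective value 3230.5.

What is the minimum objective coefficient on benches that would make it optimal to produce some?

Check each constraint at x*: carpentry 257/257 (tight); lumber 333/333 (tight).
Dual feasibility on the basic columns requires 3·y_carpentry + 3·y_lumber = 31.5, 4·y_carpentry + 6·y_lumber = 56.
Solving: y_carpentry = 3.5, y_lumber = 7.
benches enters the basis when its profit ≥ yᵀa₃ = 3.5·2 + 7·1 = 14.

14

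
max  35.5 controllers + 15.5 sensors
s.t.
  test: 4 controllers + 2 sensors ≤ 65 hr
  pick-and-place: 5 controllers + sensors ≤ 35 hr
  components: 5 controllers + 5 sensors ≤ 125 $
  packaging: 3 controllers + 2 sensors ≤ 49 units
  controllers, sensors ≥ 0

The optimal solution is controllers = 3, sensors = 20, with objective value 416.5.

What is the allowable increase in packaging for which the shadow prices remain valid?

3.5

Binding constraints: pick-and-place, packaging. The basis is B = [[5,1],[3,2]] with det 7.
Per unit increase in packaging, x* moves by d = (-0.1429, 0.7143).
The basis stays optimal until components becomes binding; allowable increase = 3.5 units.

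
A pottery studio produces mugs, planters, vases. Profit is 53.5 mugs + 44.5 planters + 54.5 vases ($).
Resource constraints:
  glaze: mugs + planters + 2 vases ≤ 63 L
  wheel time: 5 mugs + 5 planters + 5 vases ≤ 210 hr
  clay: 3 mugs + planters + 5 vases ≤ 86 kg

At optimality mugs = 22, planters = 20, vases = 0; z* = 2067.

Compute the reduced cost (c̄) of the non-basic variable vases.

Check each constraint at x*: glaze 42/63 (slack 21); wheel time 210/210 (tight); clay 86/86 (tight).
Slack constraints have shadow price 0 (complementary slackness).
Dual feasibility on the basic columns requires 5·y_wheel time + 3·y_clay = 53.5, 5·y_wheel time + 1·y_clay = 44.5.
→ y_wheel time = 8 and y_clay = 4.5.
Reduced cost of vases: c₃ − yᵀa₃ = 54.5 − (8·5 + 4.5·5) = 54.5 − 62.5 = -8.

-8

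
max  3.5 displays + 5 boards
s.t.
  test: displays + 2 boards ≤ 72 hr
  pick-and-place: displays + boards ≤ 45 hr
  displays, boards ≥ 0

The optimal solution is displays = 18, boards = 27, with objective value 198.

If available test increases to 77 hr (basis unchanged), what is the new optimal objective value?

205.5

Both test and pick-and-place are binding at x*.
Dual feasibility on the basic columns requires 1·y_test + 1·y_pick-and-place = 3.5, 2·y_test + 1·y_pick-and-place = 5.
→ y_test = 1.5 and y_pick-and-place = 2.
Δz = y_test·Δb = 1.5 × (5) = 7.5, so new z* = 198 + 7.5 = 205.5.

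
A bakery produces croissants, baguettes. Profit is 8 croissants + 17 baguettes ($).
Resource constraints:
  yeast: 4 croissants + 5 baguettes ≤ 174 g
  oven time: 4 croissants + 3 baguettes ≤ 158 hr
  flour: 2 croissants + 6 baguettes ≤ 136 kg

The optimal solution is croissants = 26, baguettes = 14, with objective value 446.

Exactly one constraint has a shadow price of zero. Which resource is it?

oven time

yeast: 174/174 (binding)
oven time: 146/158 (slack 12)
flour: 136/136 (binding)
By complementary slackness, a constraint with positive slack has shadow price 0 → oven time.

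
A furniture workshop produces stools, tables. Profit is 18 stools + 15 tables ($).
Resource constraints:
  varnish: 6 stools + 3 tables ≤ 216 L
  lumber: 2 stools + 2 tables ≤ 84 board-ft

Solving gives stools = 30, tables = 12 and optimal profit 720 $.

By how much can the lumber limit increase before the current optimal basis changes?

60

Binding constraints: varnish, lumber. The basis is B = [[6,3],[2,2]] with det 6.
Per unit increase in lumber, x* moves by d = (-0.5, 1).
The basis stays optimal until stools reaches 0; allowable increase = 60 board-ft.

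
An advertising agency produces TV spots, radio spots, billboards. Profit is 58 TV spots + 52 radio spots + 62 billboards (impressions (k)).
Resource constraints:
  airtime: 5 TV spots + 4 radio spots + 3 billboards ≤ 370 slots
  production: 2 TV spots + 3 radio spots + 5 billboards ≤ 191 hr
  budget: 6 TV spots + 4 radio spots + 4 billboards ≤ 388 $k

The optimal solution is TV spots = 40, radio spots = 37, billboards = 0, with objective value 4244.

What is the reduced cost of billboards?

Binding: production and budget. Non-binding: airtime (22 unused).
Slack constraints have shadow price 0 (complementary slackness).
The binding rows give the dual system: 2·y_production + 6·y_budget = 58 and 3·y_production + 4·y_budget = 52.
This yields shadow prices y_production = 8, y_budget = 7.
Reduced cost of billboards: c₃ − yᵀa₃ = 62 − (8·5 + 7·4) = 62 − 68 = -6.

-6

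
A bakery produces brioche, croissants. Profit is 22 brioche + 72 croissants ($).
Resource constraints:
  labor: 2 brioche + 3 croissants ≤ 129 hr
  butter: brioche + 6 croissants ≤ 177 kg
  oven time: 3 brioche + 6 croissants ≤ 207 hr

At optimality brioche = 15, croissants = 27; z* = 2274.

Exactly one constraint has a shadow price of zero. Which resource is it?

labor

labor: 111/129 (slack 18)
butter: 177/177 (binding)
oven time: 207/207 (binding)
By complementary slackness, a constraint with positive slack has shadow price 0 → labor.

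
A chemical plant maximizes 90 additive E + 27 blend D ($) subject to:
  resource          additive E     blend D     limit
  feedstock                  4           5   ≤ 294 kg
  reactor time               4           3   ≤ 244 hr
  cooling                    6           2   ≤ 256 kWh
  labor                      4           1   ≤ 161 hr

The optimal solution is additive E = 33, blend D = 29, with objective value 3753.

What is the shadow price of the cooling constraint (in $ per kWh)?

Check each constraint at x*: feedstock 277/294 (slack 17); reactor time 219/244 (slack 25); cooling 256/256 (tight); labor 161/161 (tight).
Since feedstock, reactor time are not tight, their duals are 0.
Dual feasibility on the basic columns requires 6·y_cooling + 4·y_labor = 90, 2·y_cooling + 1·y_labor = 27.
Solving: y_cooling = 9, y_labor = 9.
Shadow price of cooling = 9.

9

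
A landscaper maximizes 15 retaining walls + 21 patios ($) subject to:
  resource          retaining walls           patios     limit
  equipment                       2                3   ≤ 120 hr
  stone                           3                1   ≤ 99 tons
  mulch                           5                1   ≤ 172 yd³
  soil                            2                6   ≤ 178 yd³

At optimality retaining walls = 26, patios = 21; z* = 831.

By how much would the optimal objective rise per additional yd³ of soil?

At the optimum: equipment uses 115 of 120 (slack = 5); stone uses 99 of 99 (binding); mulch uses 151 of 172 (slack = 21); soil uses 178 of 178 (binding).
Since equipment, mulch are not tight, their duals are 0.
The binding rows give the dual system: 3·y_stone + 2·y_soil = 15 and 1·y_stone + 6·y_soil = 21.
Solving: y_stone = 3, y_soil = 3.
Shadow price of soil = 3.

3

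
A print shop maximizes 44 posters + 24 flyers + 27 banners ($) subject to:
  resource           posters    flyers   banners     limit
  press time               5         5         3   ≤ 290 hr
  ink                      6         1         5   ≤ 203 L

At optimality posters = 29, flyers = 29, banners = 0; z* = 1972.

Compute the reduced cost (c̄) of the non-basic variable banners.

-5

At the optimum: press time uses 290 of 290 (binding); ink uses 203 of 203 (binding).
The binding rows give the dual system: 5·y_press time + 6·y_ink = 44 and 5·y_press time + 1·y_ink = 24.
Solving: y_press time = 4, y_ink = 4.
Reduced cost of banners: c₃ − yᵀa₃ = 27 − (4·3 + 4·5) = 27 − 32 = -5.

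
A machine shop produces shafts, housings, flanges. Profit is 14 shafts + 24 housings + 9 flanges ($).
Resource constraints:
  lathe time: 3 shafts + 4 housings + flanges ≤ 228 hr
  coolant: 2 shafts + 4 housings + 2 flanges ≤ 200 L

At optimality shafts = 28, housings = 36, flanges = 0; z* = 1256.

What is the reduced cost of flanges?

Both lathe time and coolant are binding at x*.
Dual feasibility on the basic columns requires 3·y_lathe time + 2·y_coolant = 14, 4·y_lathe time + 4·y_coolant = 24.
This yields shadow prices y_lathe time = 2, y_coolant = 4.
Reduced cost of flanges: c₃ − yᵀa₃ = 9 − (2·1 + 4·2) = 9 − 10 = -1.

-1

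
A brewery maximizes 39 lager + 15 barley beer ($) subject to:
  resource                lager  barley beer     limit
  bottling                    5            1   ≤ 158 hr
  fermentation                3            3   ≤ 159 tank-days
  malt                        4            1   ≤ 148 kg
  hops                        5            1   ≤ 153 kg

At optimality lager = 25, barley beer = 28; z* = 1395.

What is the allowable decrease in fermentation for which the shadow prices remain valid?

Binding constraints: fermentation, hops. The basis is B = [[3,3],[5,1]] with det -12.
Per unit decrease in fermentation, x* moves by d = (0.0833, -0.4167).
The basis stays optimal until barley beer reaches 0; allowable decrease = 67.2 tank-days.

67.2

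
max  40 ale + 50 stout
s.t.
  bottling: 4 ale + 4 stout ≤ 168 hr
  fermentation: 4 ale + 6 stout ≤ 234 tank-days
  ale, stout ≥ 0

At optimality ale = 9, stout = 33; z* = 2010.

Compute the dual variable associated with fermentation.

5

Both bottling and fermentation are binding at x*.
The binding rows give the dual system: 4·y_bottling + 4·y_fermentation = 40 and 4·y_bottling + 6·y_fermentation = 50.
Solving: y_bottling = 5, y_fermentation = 5.
Shadow price of fermentation = 5.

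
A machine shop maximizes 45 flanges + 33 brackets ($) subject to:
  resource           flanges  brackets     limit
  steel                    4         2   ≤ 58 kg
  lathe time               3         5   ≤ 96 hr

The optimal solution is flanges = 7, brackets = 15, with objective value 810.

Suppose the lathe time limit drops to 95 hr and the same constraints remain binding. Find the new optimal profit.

807

At the optimum: steel uses 58 of 58 (binding); lathe time uses 96 of 96 (binding).
From A_Bᵀ y = c: 4·y_steel + 3·y_lathe time = 45; 2·y_steel + 5·y_lathe time = 33.
This yields shadow prices y_steel = 9, y_lathe time = 3.
Δz = y_lathe time·Δb = 3 × (-1) = -3, so new z* = 810 − 3 = 807.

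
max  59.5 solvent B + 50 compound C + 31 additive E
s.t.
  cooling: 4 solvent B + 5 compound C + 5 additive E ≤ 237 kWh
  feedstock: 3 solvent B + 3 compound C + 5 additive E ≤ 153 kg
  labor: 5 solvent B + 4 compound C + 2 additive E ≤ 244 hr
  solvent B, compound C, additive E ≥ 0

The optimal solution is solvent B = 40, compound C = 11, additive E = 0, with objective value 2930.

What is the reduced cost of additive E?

-8

At the optimum: cooling uses 215 of 237 (slack = 22); feedstock uses 153 of 153 (binding); labor uses 244 of 244 (binding).
Since cooling is not tight, its dual is 0.
Dual feasibility on the basic columns requires 3·y_feedstock + 5·y_labor = 59.5, 3·y_feedstock + 4·y_labor = 50.
This yields shadow prices y_feedstock = 4, y_labor = 9.5.
Reduced cost of additive E: c₃ − yᵀa₃ = 31 − (4·5 + 9.5·2) = 31 − 39 = -8.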